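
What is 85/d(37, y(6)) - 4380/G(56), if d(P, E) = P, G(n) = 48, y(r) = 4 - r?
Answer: -13165/148 ≈ -88.953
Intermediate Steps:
85/d(37, y(6)) - 4380/G(56) = 85/37 - 4380/48 = 85*(1/37) - 4380*1/48 = 85/37 - 365/4 = -13165/148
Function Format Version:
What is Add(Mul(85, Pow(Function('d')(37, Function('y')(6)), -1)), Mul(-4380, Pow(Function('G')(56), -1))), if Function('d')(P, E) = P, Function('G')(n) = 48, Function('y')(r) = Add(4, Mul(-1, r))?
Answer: Rational(-13165, 148) ≈ -88.953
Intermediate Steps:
Add(Mul(85, Pow(Function('d')(37, Function('y')(6)), -1)), Mul(-4380, Pow(Function('G')(56), -1))) = Add(Mul(85, Pow(37, -1)), Mul(-4380, Pow(48, -1))) = Add(Mul(85, Rational(1, 37)), Mul(-4380, Rational(1, 48))) = Add(Rational(85, 37), Rational(-365, 4)) = Rational(-13165, 148)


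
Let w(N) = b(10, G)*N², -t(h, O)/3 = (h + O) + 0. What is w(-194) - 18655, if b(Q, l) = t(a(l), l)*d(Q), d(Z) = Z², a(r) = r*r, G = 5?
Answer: -338742655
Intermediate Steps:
a(r) = r²
t(h, O) = -3*O - 3*h (t(h, O) = -3*((h + O) + 0) = -3*((O + h) + 0) = -3*(O + h) = -3*O - 3*h)
b(Q, l) = Q²*(-3*l - 3*l²) (b(Q, l) = (-3*l - 3*l²)*Q² = Q²*(-3*l - 3*l²))
w(N) = -9000*N² (w(N) = (3*5*10²*(-1 - 1*5))*N² = (3*5*100*(-1 - 5))*N² = (3*5*100*(-6))*N² = -9000*N²)
w(-194) - 18655 = -9000*(-194)² - 18655 = -9000*37636 - 18655 = -338724000 - 18655 = -338742655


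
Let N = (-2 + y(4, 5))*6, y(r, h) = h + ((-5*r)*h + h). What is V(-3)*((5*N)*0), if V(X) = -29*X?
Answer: 0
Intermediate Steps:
y(r, h) = 2*h - 5*h*r (y(r, h) = h + (-5*h*r + h) = h + (h - 5*h*r) = 2*h - 5*h*r)
N = -552 (N = (-2 + 5*(2 - 5*4))*6 = (-2 + 5*(2 - 20))*6 = (-2 + 5*(-18))*6 = (-2 - 90)*6 = -92*6 = -552)
V(-3)*((5*N)*0) = (-29*(-3))*((5*(-552))*0) = 87*(-2760*0) = 87*0 = 0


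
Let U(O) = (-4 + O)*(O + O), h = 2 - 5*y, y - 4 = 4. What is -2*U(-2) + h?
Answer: -86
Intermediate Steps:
y = 8 (y = 4 + 4 = 8)
h = -38 (h = 2 - 5*8 = 2 - 40 = -38)
U(O) = 2*O*(-4 + O) (U(O) = (-4 + O)*(2*O) = 2*O*(-4 + O))
-2*U(-2) + h = -4*(-2)*(-4 - 2) - 38 = -4*(-2)*(-6) - 38 = -2*24 - 38 = -48 - 38 = -86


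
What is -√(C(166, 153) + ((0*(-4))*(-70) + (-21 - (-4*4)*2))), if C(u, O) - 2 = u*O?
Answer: -√25411 ≈ -159.41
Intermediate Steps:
C(u, O) = 2 + O*u (C(u, O) = 2 + u*O = 2 + O*u)
-√(C(166, 153) + ((0*(-4))*(-70) + (-21 - (-4*4)*2))) = -√((2 + 153*166) + ((0*(-4))*(-70) + (-21 - (-4*4)*2))) = -√((2 + 25398) + (0*(-70) + (-21 - (-16)*2))) = -√(25400 + (0 + (-21 - 1*(-32)))) = -√(25400 + (0 + (-21 + 32))) = -√(25400 + (0 + 11)) = -√(25400 + 11) = -√25411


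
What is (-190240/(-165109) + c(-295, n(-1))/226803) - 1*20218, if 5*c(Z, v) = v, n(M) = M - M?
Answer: -3337983522/165109 ≈ -20217.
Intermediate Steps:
n(M) = 0
c(Z, v) = v/5
(-190240/(-165109) + c(-295, n(-1))/226803) - 1*20218 = (-190240/(-165109) + ((⅕)*0)/226803) - 1*20218 = (-190240*(-1/165109) + 0*(1/226803)) - 20218 = (190240/165109 + 0) - 20218 = 190240/165109 - 20218 = -3337983522/165109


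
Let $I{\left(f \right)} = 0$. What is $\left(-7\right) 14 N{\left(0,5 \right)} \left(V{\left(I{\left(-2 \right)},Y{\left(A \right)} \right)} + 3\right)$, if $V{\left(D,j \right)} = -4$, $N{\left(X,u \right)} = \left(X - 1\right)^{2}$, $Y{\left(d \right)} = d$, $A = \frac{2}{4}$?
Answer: $98$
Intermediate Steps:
$A = \frac{1}{2}$ ($A = 2 \cdot \frac{1}{4} = \frac{1}{2} \approx 0.5$)
$N{\left(X,u \right)} = \left(-1 + X\right)^{2}$
$\left(-7\right) 14 N{\left(0,5 \right)} \left(V{\left(I{\left(-2 \right)},Y{\left(A \right)} \right)} + 3\right) = \left(-7\right) 14 \left(-1 + 0\right)^{2} \left(-4 + 3\right) = - 98 \left(-1\right)^{2} \left(-1\right) = - 98 \cdot 1 \left(-1\right) = \left(-98\right) \left(-1\right) = 98$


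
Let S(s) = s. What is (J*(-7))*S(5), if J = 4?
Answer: -140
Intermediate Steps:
(J*(-7))*S(5) = (4*(-7))*5 = -28*5 = -140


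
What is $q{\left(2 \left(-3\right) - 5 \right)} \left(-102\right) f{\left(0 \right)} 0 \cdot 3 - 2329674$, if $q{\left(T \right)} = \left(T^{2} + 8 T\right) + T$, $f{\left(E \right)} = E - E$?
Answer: $-2329674$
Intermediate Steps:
$f{\left(E \right)} = 0$
$q{\left(T \right)} = T^{2} + 9 T$
$q{\left(2 \left(-3\right) - 5 \right)} \left(-102\right) f{\left(0 \right)} 0 \cdot 3 - 2329674 = \left(2 \left(-3\right) - 5\right) \left(9 + \left(2 \left(-3\right) - 5\right)\right) \left(-102\right) 0 \cdot 0 \cdot 3 - 2329674 = \left(-6 - 5\right) \left(9 - 11\right) \left(-102\right) 0 \cdot 3 - 2329674 = - 11 \left(9 - 11\right) \left(-102\right) 0 - 2329674 = \left(-11\right) \left(-2\right) \left(-102\right) 0 - 2329674 = 22 \left(-102\right) 0 - 2329674 = \left(-2244\right) 0 - 2329674 = 0 - 2329674 = -2329674$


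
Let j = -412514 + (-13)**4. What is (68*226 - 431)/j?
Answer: -14937/383953 ≈ -0.038903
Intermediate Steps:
j = -383953 (j = -412514 + 28561 = -383953)
(68*226 - 431)/j = (68*226 - 431)/(-383953) = (15368 - 431)*(-1/383953) = 14937*(-1/383953) = -14937/383953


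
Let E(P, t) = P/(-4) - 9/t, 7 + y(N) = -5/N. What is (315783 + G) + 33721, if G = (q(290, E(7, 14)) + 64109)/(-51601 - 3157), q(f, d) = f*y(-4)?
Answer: 3479650471/9956 ≈ 3.4950e+5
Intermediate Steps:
y(N) = -7 - 5/N
E(P, t) = -9/t - P/4 (E(P, t) = P*(-¼) - 9/t = -P/4 - 9/t = -9/t - P/4)
q(f, d) = -23*f/4 (q(f, d) = f*(-7 - 5/(-4)) = f*(-7 - 5*(-¼)) = f*(-7 + 5/4) = f*(-23/4) = -23*f/4)
G = -11353/9956 (G = (-23/4*290 + 64109)/(-51601 - 3157) = (-3335/2 + 64109)/(-54758) = (124883/2)*(-1/54758) = -11353/9956 ≈ -1.1403)
(315783 + G) + 33721 = (315783 - 11353/9956) + 33721 = 3143924195/9956 + 33721 = 3479650471/9956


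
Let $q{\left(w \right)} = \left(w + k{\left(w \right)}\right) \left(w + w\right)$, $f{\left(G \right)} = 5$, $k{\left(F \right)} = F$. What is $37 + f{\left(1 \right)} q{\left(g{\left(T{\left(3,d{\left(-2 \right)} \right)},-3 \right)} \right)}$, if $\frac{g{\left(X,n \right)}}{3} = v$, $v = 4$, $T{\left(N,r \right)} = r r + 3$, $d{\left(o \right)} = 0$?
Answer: $2917$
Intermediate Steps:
$T{\left(N,r \right)} = 3 + r^{2}$ ($T{\left(N,r \right)} = r^{2} + 3 = 3 + r^{2}$)
$g{\left(X,n \right)} = 12$ ($g{\left(X,n \right)} = 3 \cdot 4 = 12$)
$q{\left(w \right)} = 4 w^{2}$ ($q{\left(w \right)} = \left(w + w\right) \left(w + w\right) = 2 w 2 w = 4 w^{2}$)
$37 + f{\left(1 \right)} q{\left(g{\left(T{\left(3,d{\left(-2 \right)} \right)},-3 \right)} \right)} = 37 + 5 \cdot 4 \cdot 12^{2} = 37 + 5 \cdot 4 \cdot 144 = 37 + 5 \cdot 576 = 37 + 2880 = 2917$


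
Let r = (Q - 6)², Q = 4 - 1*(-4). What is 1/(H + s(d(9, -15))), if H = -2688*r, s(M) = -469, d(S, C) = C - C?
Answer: -1/11221 ≈ -8.9119e-5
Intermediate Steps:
Q = 8 (Q = 4 + 4 = 8)
d(S, C) = 0
r = 4 (r = (8 - 6)² = 2² = 4)
H = -10752 (H = -2688*4 = -10752)
1/(H + s(d(9, -15))) = 1/(-10752 - 469) = 1/(-11221) = -1/11221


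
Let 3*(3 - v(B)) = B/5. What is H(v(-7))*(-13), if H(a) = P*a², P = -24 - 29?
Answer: 1863056/225 ≈ 8280.3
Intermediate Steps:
v(B) = 3 - B/15 (v(B) = 3 - B/(3*5) = 3 - B/15)
P = -53
H(a) = -53*a²
H(v(-7))*(-13) = -53*(3 - 1/15*(-7))²*(-13) = -53*(3 + 7/15)²*(-13) = -53*(52/15)²*(-13) = -53*2704/225*(-13) = -143312/225*(-13) = 1863056/225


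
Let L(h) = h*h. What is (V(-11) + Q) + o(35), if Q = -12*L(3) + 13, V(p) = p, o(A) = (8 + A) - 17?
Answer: -80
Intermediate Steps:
o(A) = -9 + A
L(h) = h²
Q = -95 (Q = -12*3² + 13 = -12*9 + 13 = -108 + 13 = -95)
(V(-11) + Q) + o(35) = (-11 - 95) + (-9 + 35) = -106 + 26 = -80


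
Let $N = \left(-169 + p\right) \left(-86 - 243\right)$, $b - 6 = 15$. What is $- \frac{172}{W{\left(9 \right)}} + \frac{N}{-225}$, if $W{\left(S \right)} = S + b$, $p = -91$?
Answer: $- \frac{17366}{45} \approx -385.91$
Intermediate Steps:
$b = 21$ ($b = 6 + 15 = 21$)
$N = 85540$ ($N = \left(-169 - 91\right) \left(-86 - 243\right) = \left(-260\right) \left(-329\right) = 85540$)
$W{\left(S \right)} = 21 + S$ ($W{\left(S \right)} = S + 21 = 21 + S$)
$- \frac{172}{W{\left(9 \right)}} + \frac{N}{-225} = - \frac{172}{21 + 9} + \frac{85540}{-225} = - \frac{172}{30} + 85540 \left(- \frac{1}{225}\right) = \left(-172\right) \frac{1}{30} - \frac{17108}{45} = - \frac{86}{15} - \frac{17108}{45} = - \frac{17366}{45}$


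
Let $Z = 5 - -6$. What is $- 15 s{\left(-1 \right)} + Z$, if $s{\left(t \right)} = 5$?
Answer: $-64$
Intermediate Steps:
$Z = 11$ ($Z = 5 + 6 = 11$)
$- 15 s{\left(-1 \right)} + Z = \left(-15\right) 5 + 11 = -75 + 11 = -64$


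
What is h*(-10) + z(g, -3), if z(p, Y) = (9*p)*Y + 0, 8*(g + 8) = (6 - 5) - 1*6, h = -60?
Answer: 6663/8 ≈ 832.88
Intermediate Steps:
g = -69/8 (g = -8 + ((6 - 5) - 1*6)/8 = -8 + (1 - 6)/8 = -8 + (⅛)*(-5) = -8 - 5/8 = -69/8 ≈ -8.6250)
z(p, Y) = 9*Y*p (z(p, Y) = 9*Y*p + 0 = 9*Y*p)
h*(-10) + z(g, -3) = -60*(-10) + 9*(-3)*(-69/8) = 600 + 1863/8 = 6663/8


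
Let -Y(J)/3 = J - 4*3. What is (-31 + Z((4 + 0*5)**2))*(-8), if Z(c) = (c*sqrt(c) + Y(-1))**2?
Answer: -84624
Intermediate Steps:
Y(J) = 36 - 3*J (Y(J) = -3*(J - 4*3) = -3*(J - 12) = -3*(-12 + J) = 36 - 3*J)
Z(c) = (39 + c**(3/2))**2 (Z(c) = (c*sqrt(c) + (36 - 3*(-1)))**2 = (c**(3/2) + (36 + 3))**2 = (c**(3/2) + 39)**2 = (39 + c**(3/2))**2)
(-31 + Z((4 + 0*5)**2))*(-8) = (-31 + (39 + ((4 + 0*5)**2)**(3/2))**2)*(-8) = (-31 + (39 + ((4 + 0)**2)**(3/2))**2)*(-8) = (-31 + (39 + (4**2)**(3/2))**2)*(-8) = (-31 + (39 + 16**(3/2))**2)*(-8) = (-31 + (39 + 64)**2)*(-8) = (-31 + 103**2)*(-8) = (-31 + 10609)*(-8) = 10578*(-8) = -84624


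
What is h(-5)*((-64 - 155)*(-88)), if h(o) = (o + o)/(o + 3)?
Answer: 96360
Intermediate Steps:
h(o) = 2*o/(3 + o) (h(o) = (2*o)/(3 + o) = 2*o/(3 + o))
h(-5)*((-64 - 155)*(-88)) = (2*(-5)/(3 - 5))*((-64 - 155)*(-88)) = (2*(-5)/(-2))*(-219*(-88)) = (2*(-5)*(-½))*19272 = 5*19272 = 96360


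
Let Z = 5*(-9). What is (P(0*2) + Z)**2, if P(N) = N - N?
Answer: 2025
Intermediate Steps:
Z = -45
P(N) = 0
(P(0*2) + Z)**2 = (0 - 45)**2 = (-45)**2 = 2025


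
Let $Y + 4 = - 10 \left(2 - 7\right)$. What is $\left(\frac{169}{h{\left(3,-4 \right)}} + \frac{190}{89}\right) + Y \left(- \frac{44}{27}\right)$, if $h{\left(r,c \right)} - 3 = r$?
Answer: $- \frac{214643}{4806} \approx -44.661$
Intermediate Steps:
$h{\left(r,c \right)} = 3 + r$
$Y = 46$ ($Y = -4 - 10 \left(2 - 7\right) = -4 - -50 = -4 + 50 = 46$)
$\left(\frac{169}{h{\left(3,-4 \right)}} + \frac{190}{89}\right) + Y \left(- \frac{44}{27}\right) = \left(\frac{169}{3 + 3} + \frac{190}{89}\right) + 46 \left(- \frac{44}{27}\right) = \left(\frac{169}{6} + 190 \cdot \frac{1}{89}\right) + 46 \left(\left(-44\right) \frac{1}{27}\right) = \left(169 \cdot \frac{1}{6} + \frac{190}{89}\right) + 46 \left(- \frac{44}{27}\right) = \left(\frac{169}{6} + \frac{190}{89}\right) - \frac{2024}{27} = \frac{16181}{534} - \frac{2024}{27} = - \frac{214643}{4806}$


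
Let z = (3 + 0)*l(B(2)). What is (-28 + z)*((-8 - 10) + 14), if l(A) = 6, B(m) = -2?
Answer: 40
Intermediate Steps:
z = 18 (z = (3 + 0)*6 = 3*6 = 18)
(-28 + z)*((-8 - 10) + 14) = (-28 + 18)*((-8 - 10) + 14) = -10*(-18 + 14) = -10*(-4) = 40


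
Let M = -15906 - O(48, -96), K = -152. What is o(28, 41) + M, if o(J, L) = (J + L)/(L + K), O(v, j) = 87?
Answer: -591764/37 ≈ -15994.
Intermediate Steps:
o(J, L) = (J + L)/(-152 + L) (o(J, L) = (J + L)/(L - 152) = (J + L)/(-152 + L))
M = -15993 (M = -15906 - 1*87 = -15906 - 87 = -15993)
o(28, 41) + M = (28 + 41)/(-152 + 41) - 15993 = 69/(-111) - 15993 = -1/111*69 - 15993 = -23/37 - 15993 = -591764/37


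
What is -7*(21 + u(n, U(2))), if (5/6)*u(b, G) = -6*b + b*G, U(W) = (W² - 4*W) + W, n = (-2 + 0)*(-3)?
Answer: 1281/5 ≈ 256.20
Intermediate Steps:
n = 6 (n = -2*(-3) = 6)
U(W) = W² - 3*W
u(b, G) = -36*b/5 + 6*G*b/5 (u(b, G) = 6*(-6*b + b*G)/5 = 6*(-6*b + G*b)/5 = -36*b/5 + 6*G*b/5)
-7*(21 + u(n, U(2))) = -7*(21 + (6/5)*6*(-6 + 2*(-3 + 2))) = -7*(21 + (6/5)*6*(-6 + 2*(-1))) = -7*(21 + (6/5)*6*(-6 - 2)) = -7*(21 + (6/5)*6*(-8)) = -7*(21 - 288/5) = -7*(-183/5) = 1281/5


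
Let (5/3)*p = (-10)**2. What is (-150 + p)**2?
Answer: 8100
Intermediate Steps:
p = 60 (p = (3/5)*(-10)**2 = (3/5)*100 = 60)
(-150 + p)**2 = (-150 + 60)**2 = (-90)**2 = 8100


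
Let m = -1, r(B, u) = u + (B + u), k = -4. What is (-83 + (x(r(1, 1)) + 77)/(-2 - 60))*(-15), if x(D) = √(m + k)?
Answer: 78345/62 + 15*I*√5/62 ≈ 1263.6 + 0.54098*I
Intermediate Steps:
r(B, u) = B + 2*u
x(D) = I*√5 (x(D) = √(-1 - 4) = √(-5) = I*√5)
(-83 + (x(r(1, 1)) + 77)/(-2 - 60))*(-15) = (-83 + (I*√5 + 77)/(-2 - 60))*(-15) = (-83 + (77 + I*√5)/(-62))*(-15) = (-83 + (77 + I*√5)*(-1/62))*(-15) = (-83 + (-77/62 - I*√5/62))*(-15) = (-5223/62 - I*√5/62)*(-15) = 78345/62 + 15*I*√5/62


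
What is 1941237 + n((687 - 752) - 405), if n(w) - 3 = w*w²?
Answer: -101881760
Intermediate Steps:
n(w) = 3 + w³ (n(w) = 3 + w*w² = 3 + w³)
1941237 + n((687 - 752) - 405) = 1941237 + (3 + ((687 - 752) - 405)³) = 1941237 + (3 + (-65 - 405)³) = 1941237 + (3 + (-470)³) = 1941237 + (3 - 103823000) = 1941237 - 103822997 = -101881760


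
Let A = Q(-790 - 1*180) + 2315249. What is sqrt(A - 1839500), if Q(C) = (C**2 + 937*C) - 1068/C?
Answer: sqrt(119437869765)/485 ≈ 712.57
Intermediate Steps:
Q(C) = C**2 - 1068/C + 937*C
A = 1138421149/485 (A = (-1068 + (-790 - 1*180)**2*(937 + (-790 - 1*180)))/(-790 - 1*180) + 2315249 = (-1068 + (-790 - 180)**2*(937 + (-790 - 180)))/(-790 - 180) + 2315249 = (-1068 + (-970)**2*(937 - 970))/(-970) + 2315249 = -(-1068 + 940900*(-33))/970 + 2315249 = -(-1068 - 31049700)/970 + 2315249 = -1/970*(-31050768) + 2315249 = 15525384/485 + 2315249 = 1138421149/485 ≈ 2.3473e+6)
sqrt(A - 1839500) = sqrt(1138421149/485 - 1839500) = sqrt(246263649/485) = sqrt(119437869765)/485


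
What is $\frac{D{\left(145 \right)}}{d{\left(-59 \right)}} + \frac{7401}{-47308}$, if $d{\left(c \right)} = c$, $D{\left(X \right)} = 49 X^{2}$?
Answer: $- \frac{48738320959}{2791172} \approx -17462.0$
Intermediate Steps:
$\frac{D{\left(145 \right)}}{d{\left(-59 \right)}} + \frac{7401}{-47308} = \frac{49 \cdot 145^{2}}{-59} + \frac{7401}{-47308} = 49 \cdot 21025 \left(- \frac{1}{59}\right) + 7401 \left(- \frac{1}{47308}\right) = 1030225 \left(- \frac{1}{59}\right) - \frac{7401}{47308} = - \frac{1030225}{59} - \frac{7401}{47308} = - \frac{48738320959}{2791172}$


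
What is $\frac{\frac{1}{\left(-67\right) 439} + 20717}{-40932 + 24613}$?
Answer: $- \frac{609349120}{479990747} \approx -1.2695$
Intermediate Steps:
$\frac{\frac{1}{\left(-67\right) 439} + 20717}{-40932 + 24613} = \frac{\frac{1}{-29413} + 20717}{-16319} = \left(- \frac{1}{29413} + 20717\right) \left(- \frac{1}{16319}\right) = \frac{609349120}{29413} \left(- \frac{1}{16319}\right) = - \frac{609349120}{479990747}$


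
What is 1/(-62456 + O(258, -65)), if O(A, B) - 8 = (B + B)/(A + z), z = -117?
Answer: -141/8805298 ≈ -1.6013e-5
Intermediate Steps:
O(A, B) = 8 + 2*B/(-117 + A) (O(A, B) = 8 + (B + B)/(A - 117) = 8 + (2*B)/(-117 + A) = 8 + 2*B/(-117 + A))
1/(-62456 + O(258, -65)) = 1/(-62456 + 2*(-468 - 65 + 4*258)/(-117 + 258)) = 1/(-62456 + 2*(-468 - 65 + 1032)/141) = 1/(-62456 + 2*(1/141)*499) = 1/(-62456 + 998/141) = 1/(-8805298/141) = -141/8805298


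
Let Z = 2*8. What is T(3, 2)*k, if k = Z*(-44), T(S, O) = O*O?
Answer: -2816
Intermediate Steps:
Z = 16
T(S, O) = O²
k = -704 (k = 16*(-44) = -704)
T(3, 2)*k = 2²*(-704) = 4*(-704) = -2816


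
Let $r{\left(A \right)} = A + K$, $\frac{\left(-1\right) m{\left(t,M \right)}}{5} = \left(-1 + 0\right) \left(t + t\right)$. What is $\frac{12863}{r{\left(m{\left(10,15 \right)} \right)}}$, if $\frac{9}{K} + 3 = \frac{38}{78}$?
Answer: $\frac{1260574}{9449} \approx 133.41$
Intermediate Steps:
$K = - \frac{351}{98}$ ($K = \frac{9}{-3 + \frac{38}{78}} = \frac{9}{-3 + 38 \cdot \frac{1}{78}} = \frac{9}{-3 + \frac{19}{39}} = \frac{9}{- \frac{98}{39}} = 9 \left(- \frac{39}{98}\right) = - \frac{351}{98} \approx -3.5816$)
$m{\left(t,M \right)} = 10 t$ ($m{\left(t,M \right)} = - 5 \left(-1 + 0\right) \left(t + t\right) = - 5 \left(- 2 t\right) = 10 t$)
$r{\left(A \right)} = - \frac{351}{98} + A$ ($r{\left(A \right)} = A - \frac{351}{98} = - \frac{351}{98} + A$)
$\frac{12863}{r{\left(m{\left(10,15 \right)} \right)}} = \frac{12863}{- \frac{351}{98} + 10 \cdot 10} = \frac{12863}{- \frac{351}{98} + 100} = \frac{12863}{\frac{9449}{98}} = 12863 \cdot \frac{98}{9449} = \frac{1260574}{9449}$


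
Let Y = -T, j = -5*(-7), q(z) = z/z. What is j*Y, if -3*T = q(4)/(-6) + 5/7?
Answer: 115/18 ≈ 6.3889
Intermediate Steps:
q(z) = 1
j = 35
T = -23/126 (T = -(1/(-6) + 5/7)/3 = -(1*(-⅙) + 5*(⅐))/3 = -(-⅙ + 5/7)/3 = -⅓*23/42 = -23/126 ≈ -0.18254)
Y = 23/126 (Y = -1*(-23/126) = 23/126 ≈ 0.18254)
j*Y = 35*(23/126) = 115/18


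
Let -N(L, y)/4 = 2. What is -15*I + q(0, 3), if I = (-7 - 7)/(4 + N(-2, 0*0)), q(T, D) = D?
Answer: -99/2 ≈ -49.500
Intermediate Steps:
N(L, y) = -8 (N(L, y) = -4*2 = -8)
I = 7/2 (I = (-7 - 7)/(4 - 8) = -14/(-4) = -14*(-¼) = 7/2 ≈ 3.5000)
-15*I + q(0, 3) = -15*7/2 + 3 = -105/2 + 3 = -99/2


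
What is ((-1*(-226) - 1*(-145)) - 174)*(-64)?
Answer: -12608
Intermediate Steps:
((-1*(-226) - 1*(-145)) - 174)*(-64) = ((226 + 145) - 174)*(-64) = (371 - 174)*(-64) = 197*(-64) = -12608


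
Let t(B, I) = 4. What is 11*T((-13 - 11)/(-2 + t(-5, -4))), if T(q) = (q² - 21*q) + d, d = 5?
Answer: 4411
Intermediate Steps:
T(q) = 5 + q² - 21*q (T(q) = (q² - 21*q) + 5 = 5 + q² - 21*q)
11*T((-13 - 11)/(-2 + t(-5, -4))) = 11*(5 + ((-13 - 11)/(-2 + 4))² - 21*(-13 - 11)/(-2 + 4)) = 11*(5 + (-24/2)² - (-504)/2) = 11*(5 + (-24*½)² - (-504)/2) = 11*(5 + (-12)² - 21*(-12)) = 11*(5 + 144 + 252) = 11*401 = 4411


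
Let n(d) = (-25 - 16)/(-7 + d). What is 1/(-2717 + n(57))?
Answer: -50/135891 ≈ -0.00036794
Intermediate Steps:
n(d) = -41/(-7 + d)
1/(-2717 + n(57)) = 1/(-2717 - 41/(-7 + 57)) = 1/(-2717 - 41/50) = 1/(-135891/50) = -50/135891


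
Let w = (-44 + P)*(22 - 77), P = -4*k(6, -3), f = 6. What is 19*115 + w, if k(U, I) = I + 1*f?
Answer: 5265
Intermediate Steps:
k(U, I) = 6 + I (k(U, I) = I + 1*6 = I + 6 = 6 + I)
P = -12 (P = -4*(6 - 3) = -4*3 = -12)
w = 3080 (w = (-44 - 12)*(22 - 77) = -56*(-55) = 3080)
19*115 + w = 19*115 + 3080 = 2185 + 3080 = 5265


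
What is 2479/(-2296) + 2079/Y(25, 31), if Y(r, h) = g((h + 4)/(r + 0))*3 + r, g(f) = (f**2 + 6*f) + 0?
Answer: 57929521/1609496 ≈ 35.992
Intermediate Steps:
g(f) = f**2 + 6*f
Y(r, h) = r + 3*(4 + h)*(6 + (4 + h)/r)/r (Y(r, h) = (((h + 4)/(r + 0))*(6 + (h + 4)/(r + 0)))*3 + r = (((4 + h)/r)*(6 + (4 + h)/r))*3 + r = ((4 + h)*(6 + (4 + h)/r)/r)*3 + r = 3*(4 + h)*(6 + (4 + h)/r)/r + r = r + 3*(4 + h)*(6 + (4 + h)/r)/r)
2479/(-2296) + 2079/Y(25, 31) = 2479/(-2296) + 2079/(((25**3 + 3*(4 + 31)*(4 + 31 + 6*25))/25**2)) = 2479*(-1/2296) + 2079/(((15625 + 3*35*(4 + 31 + 150))/625)) = -2479/2296 + 2079/(((15625 + 3*35*185)/625)) = -2479/2296 + 2079/(((15625 + 19425)/625)) = -2479/2296 + 2079/(((1/625)*35050)) = -2479/2296 + 2079/(1402/25) = -2479/2296 + 2079*(25/1402) = -2479/2296 + 51975/1402 = 57929521/1609496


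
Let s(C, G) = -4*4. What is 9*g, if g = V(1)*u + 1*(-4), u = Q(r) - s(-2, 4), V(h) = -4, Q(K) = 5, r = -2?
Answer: -792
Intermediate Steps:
s(C, G) = -16
u = 21 (u = 5 - 1*(-16) = 5 + 16 = 21)
g = -88 (g = -4*21 + 1*(-4) = -84 - 4 = -88)
9*g = 9*(-88) = -792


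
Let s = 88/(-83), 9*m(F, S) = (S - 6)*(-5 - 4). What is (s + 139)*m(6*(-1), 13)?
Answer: -80143/83 ≈ -965.58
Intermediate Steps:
m(F, S) = 6 - S (m(F, S) = ((S - 6)*(-5 - 4))/9 = ((-6 + S)*(-9))/9 = (54 - 9*S)/9 = 6 - S)
s = -88/83 (s = 88*(-1/83) = -88/83 ≈ -1.0602)
(s + 139)*m(6*(-1), 13) = (-88/83 + 139)*(6 - 1*13) = 11449*(6 - 13)/83 = (11449/83)*(-7) = -80143/83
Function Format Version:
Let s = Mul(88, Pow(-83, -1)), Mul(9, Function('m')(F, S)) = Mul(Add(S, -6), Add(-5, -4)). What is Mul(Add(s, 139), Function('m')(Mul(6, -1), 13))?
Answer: Rational(-80143, 83) ≈ -965.58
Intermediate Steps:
Function('m')(F, S) = Add(6, Mul(-1, S)) (Function('m')(F, S) = Mul(Rational(1, 9), Mul(Add(S, -6), Add(-5, -4))) = Mul(Rational(1, 9), Mul(Add(-6, S), -9)) = Mul(Rational(1, 9), Add(54, Mul(-9, S))) = Add(6, Mul(-1, S)))
s = Rational(-88, 83) (s = Mul(88, Rational(-1, 83)) = Rational(-88, 83) ≈ -1.0602)
Mul(Add(s, 139), Function('m')(Mul(6, -1), 13)) = Mul(Add(Rational(-88, 83), 139), Add(6, Mul(-1, 13))) = Mul(Rational(11449, 83), Add(6, -13)) = Mul(Rational(11449, 83), -7) = Rational(-80143, 83)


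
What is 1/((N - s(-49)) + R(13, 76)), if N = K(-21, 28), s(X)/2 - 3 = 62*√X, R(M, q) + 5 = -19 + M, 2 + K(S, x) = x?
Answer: 9/753505 + 868*I/753505 ≈ 1.1944e-5 + 0.0011519*I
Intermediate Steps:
K(S, x) = -2 + x
R(M, q) = -24 + M (R(M, q) = -5 + (-19 + M) = -24 + M)
s(X) = 6 + 124*√X (s(X) = 6 + 2*(62*√X) = 6 + 124*√X)
N = 26 (N = -2 + 28 = 26)
1/((N - s(-49)) + R(13, 76)) = 1/((26 - (6 + 124*√(-49))) + (-24 + 13)) = 1/((26 - (6 + 124*(7*I))) - 11) = 1/((26 - (6 + 868*I)) - 11) = 1/((26 + (-6 - 868*I)) - 11) = 1/((20 - 868*I) - 11) = 1/(9 - 868*I) = (9 + 868*I)/753505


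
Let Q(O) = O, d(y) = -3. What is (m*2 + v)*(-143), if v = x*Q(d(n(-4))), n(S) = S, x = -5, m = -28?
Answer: 5863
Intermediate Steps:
v = 15 (v = -5*(-3) = 15)
(m*2 + v)*(-143) = (-28*2 + 15)*(-143) = (-56 + 15)*(-143) = -41*(-143) = 5863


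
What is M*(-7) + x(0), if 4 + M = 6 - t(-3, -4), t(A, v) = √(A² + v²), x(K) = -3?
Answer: 18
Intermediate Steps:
M = -3 (M = -4 + (6 - √((-3)² + (-4)²)) = -4 + (6 - √(9 + 16)) = -4 + (6 - √25) = -4 + (6 - 1*5) = -4 + (6 - 5) = -4 + 1 = -3)
M*(-7) + x(0) = -3*(-7) - 3 = 21 - 3 = 18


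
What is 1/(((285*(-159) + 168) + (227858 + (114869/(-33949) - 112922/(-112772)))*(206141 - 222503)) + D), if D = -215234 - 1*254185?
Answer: -56301421/209930443208404317 ≈ -2.6819e-10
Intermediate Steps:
D = -469419 (D = -215234 - 254185 = -469419)
1/(((285*(-159) + 168) + (227858 + (114869/(-33949) - 112922/(-112772)))*(206141 - 222503)) + D) = 1/(((285*(-159) + 168) + (227858 + (114869/(-33949) - 112922/(-112772)))*(206141 - 222503)) - 469419) = 1/(((-45315 + 168) + (227858 + (114869*(-1/33949) - 112922*(-1/112772)))*(-16362)) - 469419) = 1/((-45147 + (227858 + (-6757/1997 + 56461/56386))*(-16362)) - 469419) = 1/((-45147 + (227858 - 268247585/112602842)*(-16362)) - 469419) = 1/((-45147 + (25657190124851/112602842)*(-16362)) - 469419) = 1/((-45147 - 209901472411406031/56301421) - 469419) = 1/(-209904014251659918/56301421 - 469419) = 1/(-209930443208404317/56301421) = -56301421/209930443208404317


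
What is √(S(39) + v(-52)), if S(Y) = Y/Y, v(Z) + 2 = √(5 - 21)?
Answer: √(-1 + 4*I) ≈ 1.2496 + 1.6005*I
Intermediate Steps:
v(Z) = -2 + 4*I (v(Z) = -2 + √(5 - 21) = -2 + √(-16) = -2 + 4*I)
S(Y) = 1
√(S(39) + v(-52)) = √(1 + (-2 + 4*I)) = √(-1 + 4*I)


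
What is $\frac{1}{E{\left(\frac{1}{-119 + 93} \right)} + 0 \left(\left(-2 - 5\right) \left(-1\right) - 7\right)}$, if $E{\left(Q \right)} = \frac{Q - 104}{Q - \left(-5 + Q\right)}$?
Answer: $- \frac{26}{541} \approx -0.048059$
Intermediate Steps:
$E{\left(Q \right)} = - \frac{104}{5} + \frac{Q}{5}$ ($E{\left(Q \right)} = \frac{-104 + Q}{5} = \left(-104 + Q\right) \frac{1}{5} = - \frac{104}{5} + \frac{Q}{5}$)
$\frac{1}{E{\left(\frac{1}{-119 + 93} \right)} + 0 \left(\left(-2 - 5\right) \left(-1\right) - 7\right)} = \frac{1}{\left(- \frac{104}{5} + \frac{1}{5 \left(-119 + 93\right)}\right) + 0 \left(\left(-2 - 5\right) \left(-1\right) - 7\right)} = \frac{1}{\left(- \frac{104}{5} + \frac{1}{5 \left(-26\right)}\right) + 0 \left(\left(-7\right) \left(-1\right) - 7\right)} = \frac{1}{\left(- \frac{104}{5} + \frac{1}{5} \left(- \frac{1}{26}\right)\right) + 0 \left(7 - 7\right)} = \frac{1}{\left(- \frac{104}{5} - \frac{1}{130}\right) + 0 \cdot 0} = \frac{1}{- \frac{541}{26} + 0} = \frac{1}{- \frac{541}{26}} = - \frac{26}{541}$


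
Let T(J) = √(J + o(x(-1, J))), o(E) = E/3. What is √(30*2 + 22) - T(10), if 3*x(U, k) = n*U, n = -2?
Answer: √82 - 2*√23/3 ≈ 5.8582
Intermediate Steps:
x(U, k) = -2*U/3 (x(U, k) = (-2*U)/3 = -2*U/3)
o(E) = E/3 (o(E) = E*(⅓) = E/3)
T(J) = √(2/9 + J) (T(J) = √(J + (-⅔*(-1))/3) = √(J + (⅓)*(⅔)) = √(J + 2/9) = √(2/9 + J))
√(30*2 + 22) - T(10) = √(30*2 + 22) - √(2 + 9*10)/3 = √(60 + 22) - √(2 + 90)/3 = √82 - √92/3 = √82 - 2*√23/3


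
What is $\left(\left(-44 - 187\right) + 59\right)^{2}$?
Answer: $29584$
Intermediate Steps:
$\left(\left(-44 - 187\right) + 59\right)^{2} = \left(-231 + 59\right)^{2} = \left(-172\right)^{2} = 29584$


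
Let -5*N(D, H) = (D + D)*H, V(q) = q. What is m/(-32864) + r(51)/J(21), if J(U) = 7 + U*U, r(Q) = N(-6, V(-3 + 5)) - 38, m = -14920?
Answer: 436959/1150240 ≈ 0.37989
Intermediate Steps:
N(D, H) = -2*D*H/5 (N(D, H) = -(D + D)*H/5 = -2*D*H/5)
r(Q) = -166/5 (r(Q) = -2/5*(-6)*(-3 + 5) - 38 = -2/5*(-6)*2 - 38 = 24/5 - 38 = -166/5)
J(U) = 7 + U**2
m/(-32864) + r(51)/J(21) = -14920/(-32864) - 166/(5*(7 + 21**2)) = -14920*(-1/32864) - 166/(5*(7 + 441)) = 1865/4108 - 166/5/448 = 1865/4108 - 166/5*1/448 = 1865/4108 - 83/1120 = 436959/1150240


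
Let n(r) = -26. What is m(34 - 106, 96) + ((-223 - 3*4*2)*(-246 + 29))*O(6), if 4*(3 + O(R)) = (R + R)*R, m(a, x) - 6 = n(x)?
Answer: 803965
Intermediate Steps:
m(a, x) = -20 (m(a, x) = 6 - 26 = -20)
O(R) = -3 + R²/2 (O(R) = -3 + ((R + R)*R)/4 = -3 + ((2*R)*R)/4 = -3 + (2*R²)/4 = -3 + R²/2)
m(34 - 106, 96) + ((-223 - 3*4*2)*(-246 + 29))*O(6) = -20 + ((-223 - 3*4*2)*(-246 + 29))*(-3 + (½)*6²) = -20 + ((-223 - 12*2)*(-217))*(-3 + (½)*36) = -20 + ((-223 - 24)*(-217))*(-3 + 18) = -20 - 247*(-217)*15 = -20 + 53599*15 = -20 + 803985 = 803965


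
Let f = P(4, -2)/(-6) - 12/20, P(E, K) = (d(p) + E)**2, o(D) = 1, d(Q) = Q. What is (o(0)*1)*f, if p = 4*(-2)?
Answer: -49/15 ≈ -3.2667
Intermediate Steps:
p = -8
P(E, K) = (-8 + E)**2
f = -49/15 (f = (-8 + 4)**2/(-6) - 12/20 = (-4)**2*(-1/6) - 12*1/20 = 16*(-1/6) - 3/5 = -8/3 - 3/5 = -49/15 ≈ -3.2667)
(o(0)*1)*f = (1*1)*(-49/15) = 1*(-49/15) = -49/15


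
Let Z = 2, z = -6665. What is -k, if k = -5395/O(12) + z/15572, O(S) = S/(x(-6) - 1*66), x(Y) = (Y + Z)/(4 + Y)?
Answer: -1344155045/46716 ≈ -28773.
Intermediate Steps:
x(Y) = (2 + Y)/(4 + Y) (x(Y) = (Y + 2)/(4 + Y) = (2 + Y)/(4 + Y))
O(S) = -S/64 (O(S) = S/((2 - 6)/(4 - 6) - 1*66) = S/(-4/(-2) - 66) = S/(-½*(-4) - 66) = S/(2 - 66) = S/(-64) = S*(-1/64) = -S/64)
k = 1344155045/46716 (k = -5395/((-1/64*12)) - 6665/15572 = -5395/(-3/16) - 6665*1/15572 = -5395*(-16/3) - 6665/15572 = 86320/3 - 6665/15572 = 1344155045/46716 ≈ 28773.)
-k = -1*1344155045/46716 = -1344155045/46716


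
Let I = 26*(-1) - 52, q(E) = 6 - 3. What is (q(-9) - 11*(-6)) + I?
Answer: -9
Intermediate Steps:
q(E) = 3
I = -78 (I = -26 - 52 = -78)
(q(-9) - 11*(-6)) + I = (3 - 11*(-6)) - 78 = (3 + 66) - 78 = 69 - 78 = -9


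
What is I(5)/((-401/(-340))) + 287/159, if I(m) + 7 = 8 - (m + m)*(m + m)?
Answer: -5236853/63759 ≈ -82.135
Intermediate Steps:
I(m) = 1 - 4*m² (I(m) = -7 + (8 - (m + m)*(m + m)) = -7 + (8 - 2*m*2*m) = -7 + (8 - 4*m²) = 1 - 4*m²)
I(5)/((-401/(-340))) + 287/159 = (1 - 4*5²)/((-401/(-340))) + 287/159 = (1 - 4*25)/((-401*(-1/340))) + 287*(1/159) = (1 - 100)/(401/340) + 287/159 = -99*340/401 + 287/159 = -33660/401 + 287/159 = -5236853/63759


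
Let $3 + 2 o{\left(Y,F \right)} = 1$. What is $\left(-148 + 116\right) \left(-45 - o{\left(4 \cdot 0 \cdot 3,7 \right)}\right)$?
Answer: $1408$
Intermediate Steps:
$o{\left(Y,F \right)} = -1$ ($o{\left(Y,F \right)} = - \frac{3}{2} + \frac{1}{2} \cdot 1 = - \frac{3}{2} + \frac{1}{2} = -1$)
$\left(-148 + 116\right) \left(-45 - o{\left(4 \cdot 0 \cdot 3,7 \right)}\right) = \left(-148 + 116\right) \left(-45 - -1\right) = - 32 \left(-45 + 1\right) = \left(-32\right) \left(-44\right) = 1408$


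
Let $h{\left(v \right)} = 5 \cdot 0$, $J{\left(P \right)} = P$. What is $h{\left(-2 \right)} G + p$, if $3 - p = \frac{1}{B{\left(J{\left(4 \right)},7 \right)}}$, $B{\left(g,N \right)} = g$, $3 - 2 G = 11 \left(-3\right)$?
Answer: $\frac{11}{4} \approx 2.75$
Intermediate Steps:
$h{\left(v \right)} = 0$
$G = 18$ ($G = \frac{3}{2} - \frac{11 \left(-3\right)}{2} = \frac{3}{2} - - \frac{33}{2} = \frac{3}{2} + \frac{33}{2} = 18$)
$p = \frac{11}{4}$ ($p = 3 - \frac{1}{4} = \frac{11}{4} \approx 2.75$)
$h{\left(-2 \right)} G + p = 0 \cdot 18 + \frac{11}{4} = 0 + \frac{11}{4} = \frac{11}{4}$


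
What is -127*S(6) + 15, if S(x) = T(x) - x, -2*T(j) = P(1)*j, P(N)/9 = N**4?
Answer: 4206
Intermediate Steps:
P(N) = 9*N**4
T(j) = -9*j/2 (T(j) = -9*1**4*j/2 = -9*1*j/2 = -9*j/2)
S(x) = -11*x/2 (S(x) = -9*x/2 - x = -11*x/2)
-127*S(6) + 15 = -(-1397)*6/2 + 15 = -127*(-33) + 15 = 4191 + 15 = 4206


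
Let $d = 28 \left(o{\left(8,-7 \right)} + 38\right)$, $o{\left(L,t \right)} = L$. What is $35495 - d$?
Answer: $34207$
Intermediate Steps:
$d = 1288$ ($d = 28 \left(8 + 38\right) = 28 \cdot 46 = 1288$)
$35495 - d = 35495 - 1288 = 34207$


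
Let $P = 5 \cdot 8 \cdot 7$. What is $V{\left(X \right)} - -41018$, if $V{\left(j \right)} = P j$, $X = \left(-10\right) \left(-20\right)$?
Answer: $97018$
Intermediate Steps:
$P = 280$ ($P = 40 \cdot 7 = 280$)
$X = 200$
$V{\left(j \right)} = 280 j$
$V{\left(X \right)} - -41018 = 280 \cdot 200 - -41018 = 56000 + \left(-97898 + 138916\right) = 56000 + 41018 = 97018$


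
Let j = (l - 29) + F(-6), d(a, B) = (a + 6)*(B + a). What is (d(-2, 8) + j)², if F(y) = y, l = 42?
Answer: 961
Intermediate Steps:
d(a, B) = (6 + a)*(B + a)
j = 7 (j = (42 - 29) - 6 = 13 - 6 = 7)
(d(-2, 8) + j)² = (((-2)² + 6*8 + 6*(-2) + 8*(-2)) + 7)² = ((4 + 48 - 12 - 16) + 7)² = (24 + 7)² = 31² = 961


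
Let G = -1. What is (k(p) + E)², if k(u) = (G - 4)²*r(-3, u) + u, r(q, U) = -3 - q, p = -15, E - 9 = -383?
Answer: 151321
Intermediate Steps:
E = -374 (E = 9 - 383 = -374)
k(u) = u (k(u) = (-1 - 4)²*(-3 - 1*(-3)) + u = (-5)²*(-3 + 3) + u = 25*0 + u = 0 + u = u)
(k(p) + E)² = (-15 - 374)² = (-389)² = 151321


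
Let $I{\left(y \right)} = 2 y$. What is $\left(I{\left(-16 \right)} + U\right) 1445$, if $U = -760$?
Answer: $-1144440$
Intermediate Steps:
$\left(I{\left(-16 \right)} + U\right) 1445 = \left(2 \left(-16\right) - 760\right) 1445 = \left(-32 - 760\right) 1445 = \left(-792\right) 1445 = -1144440$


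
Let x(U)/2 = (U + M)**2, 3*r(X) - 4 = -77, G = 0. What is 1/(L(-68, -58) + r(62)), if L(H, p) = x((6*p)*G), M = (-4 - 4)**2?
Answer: 3/24503 ≈ 0.00012243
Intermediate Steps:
M = 64 (M = (-8)**2 = 64)
r(X) = -73/3 (r(X) = 4/3 + (1/3)*(-77) = 4/3 - 77/3 = -73/3)
x(U) = 2*(64 + U)**2 (x(U) = 2*(U + 64)**2 = 2*(64 + U)**2)
L(H, p) = 8192 (L(H, p) = 2*(64 + (6*p)*0)**2 = 2*(64 + 0)**2 = 2*64**2 = 2*4096 = 8192)
1/(L(-68, -58) + r(62)) = 1/(8192 - 73/3) = 1/(24503/3) = 3/24503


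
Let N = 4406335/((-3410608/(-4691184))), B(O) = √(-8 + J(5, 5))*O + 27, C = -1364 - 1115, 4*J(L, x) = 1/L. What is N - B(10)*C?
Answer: 76835332632/12539 + 2479*I*√795 ≈ 6.1277e+6 + 69897.0*I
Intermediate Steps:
J(L, x) = 1/(4*L)
C = -2479
B(O) = 27 + I*O*√795/10 (B(O) = √(-8 + (¼)/5)*O + 27 = √(-8 + (¼)*(⅕))*O + 27 = √(-8 + 1/20)*O + 27 = √(-159/20)*O + 27 = (I*√795/10)*O + 27 = I*O*√795/10 + 27 = 27 + I*O*√795/10)
N = 75996059745/12539 (N = 4406335/((-3410608*(-1/4691184))) = 4406335/(12539/17247) = 4406335*(17247/12539) = 75996059745/12539 ≈ 6.0608e+6)
N - B(10)*C = 75996059745/12539 - (27 + (⅒)*I*10*√795)*(-2479) = 75996059745/12539 - (27 + I*√795)*(-2479) = 75996059745/12539 - (-66933 - 2479*I*√795) = 75996059745/12539 + (66933 + 2479*I*√795) = 76835332632/12539 + 2479*I*√795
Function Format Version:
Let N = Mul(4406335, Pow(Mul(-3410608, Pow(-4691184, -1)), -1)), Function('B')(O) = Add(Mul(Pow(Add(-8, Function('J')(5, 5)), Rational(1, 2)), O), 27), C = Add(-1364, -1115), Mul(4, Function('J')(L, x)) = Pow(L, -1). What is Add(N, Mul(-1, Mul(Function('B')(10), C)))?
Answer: Add(Rational(76835332632, 12539), Mul(2479, I, Pow(795, Rational(1, 2)))) ≈ Add(6.1277e+6, Mul(69897., I))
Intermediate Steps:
Function('J')(L, x) = Mul(Rational(1, 4), Pow(L, -1))
C = -2479
Function('B')(O) = Add(27, Mul(Rational(1, 10), I, O, Pow(795, Rational(1, 2)))) (Function('B')(O) = Add(Mul(Pow(Add(-8, Mul(Rational(1, 4), Pow(5, -1))), Rational(1, 2)), O), 27) = Add(Mul(Pow(Add(-8, Mul(Rational(1, 4), Rational(1, 5))), Rational(1, 2)), O), 27) = Add(Mul(Pow(Add(-8, Rational(1, 20)), Rational(1, 2)), O), 27) = Add(Mul(Pow(Rational(-159, 20), Rational(1, 2)), O), 27) = Add(Mul(Mul(Rational(1, 10), I, Pow(795, Rational(1, 2))), O), 27) = Add(Mul(Rational(1, 10), I, O, Pow(795, Rational(1, 2))), 27) = Add(27, Mul(Rational(1, 10), I, O, Pow(795, Rational(1, 2)))))
N = Rational(75996059745, 12539) (N = Mul(4406335, Pow(Mul(-3410608, Rational(-1, 4691184)), -1)) = Mul(4406335, Pow(Rational(12539, 17247), -1)) = Mul(4406335, Rational(17247, 12539)) = Rational(75996059745, 12539) ≈ 6.0608e+6)
Add(N, Mul(-1, Mul(Function('B')(10), C))) = Add(Rational(75996059745, 12539), Mul(-1, Mul(Add(27, Mul(Rational(1, 10), I, 10, Pow(795, Rational(1, 2)))), -2479))) = Add(Rational(75996059745, 12539), Mul(-1, Mul(Add(27, Mul(I, Pow(795, Rational(1, 2)))), -2479))) = Add(Rational(75996059745, 12539), Mul(-1, Add(-66933, Mul(-2479, I, Pow(795, Rational(1, 2)))))) = Add(Rational(75996059745, 12539), Add(66933, Mul(2479, I, Pow(795, Rational(1, 2))))) = Add(Rational(76835332632, 12539), Mul(2479, I, Pow(795, Rational(1, 2))))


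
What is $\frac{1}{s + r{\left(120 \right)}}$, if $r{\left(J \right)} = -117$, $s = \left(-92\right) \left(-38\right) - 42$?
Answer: $\frac{1}{3337} \approx 0.00029967$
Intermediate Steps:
$s = 3454$ ($s = 3496 - 42 = 3454$)
$\frac{1}{s + r{\left(120 \right)}} = \frac{1}{3454 - 117} = \frac{1}{3337}$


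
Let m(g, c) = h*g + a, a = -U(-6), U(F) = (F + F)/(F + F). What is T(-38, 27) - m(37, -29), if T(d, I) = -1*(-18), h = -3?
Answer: 130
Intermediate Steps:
U(F) = 1 (U(F) = (2*F)/((2*F)) = (2*F)*(1/(2*F)) = 1)
a = -1 (a = -1*1 = -1)
m(g, c) = -1 - 3*g (m(g, c) = -3*g - 1 = -1 - 3*g)
T(d, I) = 18
T(-38, 27) - m(37, -29) = 18 - (-1 - 3*37) = 18 - (-1 - 111) = 18 - 1*(-112) = 18 + 112 = 130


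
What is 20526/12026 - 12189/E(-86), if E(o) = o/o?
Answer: -73282194/6013 ≈ -12187.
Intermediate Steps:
E(o) = 1
20526/12026 - 12189/E(-86) = 20526/12026 - 12189/1 = 20526*(1/12026) - 12189*1 = 10263/6013 - 12189 = -73282194/6013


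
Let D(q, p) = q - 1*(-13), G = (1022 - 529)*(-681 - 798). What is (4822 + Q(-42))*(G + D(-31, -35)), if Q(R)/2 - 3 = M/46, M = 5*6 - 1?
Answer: -80990544045/23 ≈ -3.5213e+9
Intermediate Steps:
M = 29 (M = 30 - 1 = 29)
Q(R) = 167/23 (Q(R) = 6 + 2*(29/46) = 6 + 29/23 = 167/23)
G = -729147 (G = 493*(-1479) = -729147)
D(q, p) = 13 + q (D(q, p) = q + 13 = 13 + q)
(4822 + Q(-42))*(G + D(-31, -35)) = (4822 + 167/23)*(-729147 + (13 - 31)) = 111073*(-729147 - 18)/23 = (111073/23)*(-729165) = -80990544045/23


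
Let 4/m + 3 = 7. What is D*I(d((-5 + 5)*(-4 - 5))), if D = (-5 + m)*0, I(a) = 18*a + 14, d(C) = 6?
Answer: 0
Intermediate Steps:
m = 1 (m = 4/(-3 + 7) = 4/4 = 4*(¼) = 1)
I(a) = 14 + 18*a
D = 0 (D = (-5 + 1)*0 = -4*0 = 0)
D*I(d((-5 + 5)*(-4 - 5))) = 0*(14 + 18*6) = 0*(14 + 108) = 0*122 = 0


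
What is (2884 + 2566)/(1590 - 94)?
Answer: 2725/748 ≈ 3.6430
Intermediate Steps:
(2884 + 2566)/(1590 - 94) = 5450/1496 = 5450*(1/1496) = 2725/748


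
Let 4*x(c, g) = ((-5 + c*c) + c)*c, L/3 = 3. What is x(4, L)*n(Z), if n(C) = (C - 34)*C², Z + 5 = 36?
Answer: -43245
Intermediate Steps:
L = 9 (L = 3*3 = 9)
Z = 31 (Z = -5 + 36 = 31)
n(C) = C²*(-34 + C) (n(C) = (-34 + C)*C² = C²*(-34 + C))
x(c, g) = c*(-5 + c + c²)/4 (x(c, g) = (((-5 + c*c) + c)*c)/4 = (((-5 + c²) + c)*c)/4 = ((-5 + c + c²)*c)/4 = (c*(-5 + c + c²))/4 = c*(-5 + c + c²)/4)
x(4, L)*n(Z) = ((¼)*4*(-5 + 4 + 4²))*(31²*(-34 + 31)) = ((¼)*4*(-5 + 4 + 16))*(961*(-3)) = ((¼)*4*15)*(-2883) = 15*(-2883) = -43245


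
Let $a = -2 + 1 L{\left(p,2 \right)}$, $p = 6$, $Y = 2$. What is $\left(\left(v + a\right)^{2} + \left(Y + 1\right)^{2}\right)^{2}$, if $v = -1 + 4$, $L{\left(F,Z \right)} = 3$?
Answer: $625$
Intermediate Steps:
$a = 1$ ($a = -2 + 1 \cdot 3 = -2 + 3 = 1$)
$v = 3$
$\left(\left(v + a\right)^{2} + \left(Y + 1\right)^{2}\right)^{2} = \left(\left(3 + 1\right)^{2} + \left(2 + 1\right)^{2}\right)^{2} = \left(4^{2} + 3^{2}\right)^{2} = \left(16 + 9\right)^{2} = 25^{2} = 625$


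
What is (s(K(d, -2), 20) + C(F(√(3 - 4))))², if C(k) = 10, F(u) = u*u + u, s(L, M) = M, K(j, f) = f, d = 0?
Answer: 900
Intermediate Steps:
F(u) = u + u² (F(u) = u² + u = u + u²)
(s(K(d, -2), 20) + C(F(√(3 - 4))))² = (20 + 10)² = 30² = 900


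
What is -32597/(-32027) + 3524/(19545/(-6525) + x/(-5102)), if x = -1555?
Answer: -250290432410603/191248621987 ≈ -1308.7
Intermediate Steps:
-32597/(-32027) + 3524/(19545/(-6525) + x/(-5102)) = -32597/(-32027) + 3524/(19545/(-6525) - 1555/(-5102)) = -32597*(-1/32027) + 3524/(19545*(-1/6525) - 1555*(-1/5102)) = 32597/32027 + 3524/(-1303/435 + 1555/5102) = 32597/32027 + 3524/(-5971481/2219370) = 32597/32027 + 3524*(-2219370/5971481) = 32597/32027 - 7821059880/5971481 = -250290432410603/191248621987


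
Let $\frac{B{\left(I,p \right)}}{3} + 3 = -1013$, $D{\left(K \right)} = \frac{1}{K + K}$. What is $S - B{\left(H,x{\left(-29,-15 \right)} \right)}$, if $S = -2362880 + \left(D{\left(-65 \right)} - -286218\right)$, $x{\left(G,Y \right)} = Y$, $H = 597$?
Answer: $- \frac{269569821}{130} \approx -2.0736 \cdot 10^{6}$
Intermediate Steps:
$D{\left(K \right)} = \frac{1}{2 K}$
$B{\left(I,p \right)} = -3048$ ($B{\left(I,p \right)} = -9 + 3 \left(-1013\right) = -9 - 3039 = -3048$)
$S = - \frac{269966061}{130}$ ($S = -2362880 + \left(\frac{1}{2 \left(-65\right)} - -286218\right) = -2362880 + \left(\frac{1}{2} \left(- \frac{1}{65}\right) + 286218\right) = -2362880 + \left(- \frac{1}{130} + 286218\right) = -2362880 + \frac{37208339}{130} = - \frac{269966061}{130} \approx -2.0767 \cdot 10^{6}$)
$S - B{\left(H,x{\left(-29,-15 \right)} \right)} = - \frac{269966061}{130} - -3048 = - \frac{269966061}{130} + 3048 = - \frac{269569821}{130}$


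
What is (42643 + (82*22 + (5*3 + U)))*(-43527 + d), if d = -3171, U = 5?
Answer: -2076519966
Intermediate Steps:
(42643 + (82*22 + (5*3 + U)))*(-43527 + d) = (42643 + (82*22 + (5*3 + 5)))*(-43527 - 3171) = (42643 + (1804 + (15 + 5)))*(-46698) = (42643 + (1804 + 20))*(-46698) = (42643 + 1824)*(-46698) = 44467*(-46698) = -2076519966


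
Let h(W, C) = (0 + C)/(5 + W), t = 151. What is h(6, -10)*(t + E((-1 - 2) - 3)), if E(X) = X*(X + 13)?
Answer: -1090/11 ≈ -99.091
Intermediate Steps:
E(X) = X*(13 + X)
h(W, C) = C/(5 + W)
h(6, -10)*(t + E((-1 - 2) - 3)) = (-10/(5 + 6))*(151 + ((-1 - 2) - 3)*(13 + ((-1 - 2) - 3))) = (-10/11)*(151 + (-3 - 3)*(13 + (-3 - 3))) = (-10*1/11)*(151 - 6*(13 - 6)) = -10*(151 - 6*7)/11 = -10*(151 - 42)/11 = -10/11*109 = -1090/11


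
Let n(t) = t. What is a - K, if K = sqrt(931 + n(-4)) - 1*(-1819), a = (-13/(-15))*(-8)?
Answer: -27389/15 - 3*sqrt(103) ≈ -1856.4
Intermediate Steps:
a = -104/15 (a = -1/15*(-13)*(-8) = (13/15)*(-8) = -104/15 ≈ -6.9333)
K = 1819 + 3*sqrt(103) (K = sqrt(931 - 4) - 1*(-1819) = sqrt(927) + 1819 = 3*sqrt(103) + 1819 = 1819 + 3*sqrt(103) ≈ 1849.4)
a - K = -104/15 - (1819 + 3*sqrt(103)) = -104/15 + (-1819 - 3*sqrt(103)) = -27389/15 - 3*sqrt(103)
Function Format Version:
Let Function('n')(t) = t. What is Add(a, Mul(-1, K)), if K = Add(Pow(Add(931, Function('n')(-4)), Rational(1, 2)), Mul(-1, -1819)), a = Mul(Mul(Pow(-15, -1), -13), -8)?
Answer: Add(Rational(-27389, 15), Mul(-3, Pow(103, Rational(1, 2)))) ≈ -1856.4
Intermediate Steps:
a = Rational(-104, 15) (a = Mul(Mul(Rational(-1, 15), -13), -8) = Mul(Rational(13, 15), -8) = Rational(-104, 15) ≈ -6.9333)
K = Add(1819, Mul(3, Pow(103, Rational(1, 2)))) (K = Add(Pow(Add(931, -4), Rational(1, 2)), Mul(-1, -1819)) = Add(Pow(927, Rational(1, 2)), 1819) = Add(Mul(3, Pow(103, Rational(1, 2))), 1819) = Add(1819, Mul(3, Pow(103, Rational(1, 2)))) ≈ 1849.4)
Add(a, Mul(-1, K)) = Add(Rational(-104, 15), Mul(-1, Add(1819, Mul(3, Pow(103, Rational(1, 2)))))) = Add(Rational(-104, 15), Add(-1819, Mul(-3, Pow(103, Rational(1, 2))))) = Add(Rational(-27389, 15), Mul(-3, Pow(103, Rational(1, 2))))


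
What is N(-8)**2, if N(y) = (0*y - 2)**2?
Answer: 16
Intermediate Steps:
N(y) = 4 (N(y) = (0 - 2)**2 = (-2)**2 = 4)
N(-8)**2 = 4**2 = 16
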